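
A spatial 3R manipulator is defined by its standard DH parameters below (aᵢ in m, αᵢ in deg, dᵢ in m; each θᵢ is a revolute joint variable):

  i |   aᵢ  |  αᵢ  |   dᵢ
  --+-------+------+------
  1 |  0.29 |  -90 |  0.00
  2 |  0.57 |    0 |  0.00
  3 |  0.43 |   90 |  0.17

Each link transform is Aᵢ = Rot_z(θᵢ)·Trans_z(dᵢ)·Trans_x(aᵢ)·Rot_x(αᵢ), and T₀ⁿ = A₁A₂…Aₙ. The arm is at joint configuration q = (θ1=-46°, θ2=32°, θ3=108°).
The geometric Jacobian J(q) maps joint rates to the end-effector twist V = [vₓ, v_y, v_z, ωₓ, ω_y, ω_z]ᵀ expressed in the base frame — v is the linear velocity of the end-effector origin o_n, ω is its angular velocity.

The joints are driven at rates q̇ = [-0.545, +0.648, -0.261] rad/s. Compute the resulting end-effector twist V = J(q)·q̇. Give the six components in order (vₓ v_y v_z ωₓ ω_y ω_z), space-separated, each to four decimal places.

o_n = [0.4307, -0.2013, -0.5785]
J₁: ẑ×o_n = [0.2013, 0.4307, -0.0000], ω = ẑ
J2: z=[0.7193, 0.6947, 0.0000] o=[0.2015, -0.2086, 0.0000] → [-0.4018, 0.4161, -0.1540, 0.7193, 0.6947, 0.0000]
J3: z=[0.7193, 0.6947, 0.0000] o=[0.5372, -0.5563, -0.3021] → [-0.1920, 0.1988, 0.3294, 0.7193, 0.6947, 0.0000]
V = J·q̇ = [-0.3200, -0.0170, -0.1858, 0.2784, 0.2688, -0.5450]

-0.3200 -0.0170 -0.1858 0.2784 0.2688 -0.5450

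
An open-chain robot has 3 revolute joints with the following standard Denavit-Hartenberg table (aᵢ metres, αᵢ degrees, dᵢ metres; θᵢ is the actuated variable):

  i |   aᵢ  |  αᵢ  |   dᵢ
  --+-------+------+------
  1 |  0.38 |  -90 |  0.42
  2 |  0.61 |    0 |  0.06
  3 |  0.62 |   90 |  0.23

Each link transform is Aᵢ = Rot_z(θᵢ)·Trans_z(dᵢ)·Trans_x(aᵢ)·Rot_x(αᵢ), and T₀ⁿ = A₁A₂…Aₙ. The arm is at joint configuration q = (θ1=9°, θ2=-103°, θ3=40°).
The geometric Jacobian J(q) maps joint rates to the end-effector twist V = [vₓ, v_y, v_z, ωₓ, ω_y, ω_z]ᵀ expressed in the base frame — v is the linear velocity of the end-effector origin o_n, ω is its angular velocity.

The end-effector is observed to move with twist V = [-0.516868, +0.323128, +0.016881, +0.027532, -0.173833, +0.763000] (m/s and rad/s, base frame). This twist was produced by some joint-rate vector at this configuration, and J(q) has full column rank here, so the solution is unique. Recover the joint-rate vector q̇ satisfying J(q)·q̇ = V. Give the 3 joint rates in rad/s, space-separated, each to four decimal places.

0.7630 -0.2380 0.0620

o_n = [0.4724, 0.3684, 1.5668]
J₁: ẑ×o_n = [-0.3684, 0.4724, 0.0000], ω = ẑ
J2: z=[-0.1564, 0.9877, 0.0000] o=[0.3753, 0.0594, 0.4200] → [1.1327, 0.1794, -0.1443, -0.1564, 0.9877, 0.0000]
J3: z=[-0.1564, 0.9877, 0.0000] o=[0.2304, 0.0972, 1.0144] → [0.5456, 0.0864, -0.2815, -0.1564, 0.9877, 0.0000]
q̇ = J⁺·V = [0.7630, -0.2380, 0.0620]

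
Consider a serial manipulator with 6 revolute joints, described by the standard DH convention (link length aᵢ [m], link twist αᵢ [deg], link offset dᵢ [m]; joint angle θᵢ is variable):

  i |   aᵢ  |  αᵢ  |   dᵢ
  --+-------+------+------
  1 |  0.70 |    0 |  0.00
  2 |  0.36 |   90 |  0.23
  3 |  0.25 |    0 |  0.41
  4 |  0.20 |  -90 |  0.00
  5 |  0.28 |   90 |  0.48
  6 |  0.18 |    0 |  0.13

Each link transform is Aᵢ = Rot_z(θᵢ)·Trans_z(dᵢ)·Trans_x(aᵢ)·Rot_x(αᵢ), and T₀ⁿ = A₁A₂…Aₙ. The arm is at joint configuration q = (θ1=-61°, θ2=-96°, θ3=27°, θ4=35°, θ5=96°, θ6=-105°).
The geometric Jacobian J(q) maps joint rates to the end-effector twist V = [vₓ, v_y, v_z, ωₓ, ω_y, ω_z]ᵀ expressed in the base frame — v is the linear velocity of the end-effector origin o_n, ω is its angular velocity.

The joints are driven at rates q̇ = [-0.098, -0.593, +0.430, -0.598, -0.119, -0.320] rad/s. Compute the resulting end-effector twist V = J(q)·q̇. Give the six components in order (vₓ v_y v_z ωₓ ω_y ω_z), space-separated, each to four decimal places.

o_n = [-0.1442, -0.6390, 0.7564]
J₁: ẑ×o_n = [0.6390, -0.1442, 0.0000], ω = ẑ
J2: z=[0.0000, 0.0000, 1.0000] o=[0.3394, -0.6122, 0.0000] → [0.0268, -0.4836, 0.0000, 0.0000, 0.0000, 1.0000]
J3: z=[-0.3907, 0.9205, 0.0000] o=[0.0080, -0.7529, 0.2300] → [0.4846, 0.2057, 0.0956, -0.3907, 0.9205, 0.0000]
J4: z=[-0.3907, 0.9205, 0.0000] o=[-0.3573, -0.4625, 0.3435] → [0.3801, 0.1613, -0.1272, -0.3907, 0.9205, 0.0000]
J5: z=[0.8128, 0.3450, 0.4695] o=[-0.4437, -0.4992, 0.5201] → [0.1472, -0.0515, -0.2170, 0.8128, 0.3450, 0.4695]
J6: z=[-0.3889, -0.2787, 0.8781] o=[0.0679, -0.5846, 0.7196] → [0.0376, -0.1719, -0.0379, -0.3889, -0.2787, 0.8781]
V = J·q̇ = [-0.1270, 0.3540, 0.1551, 0.0934, -0.1065, -1.0279]

-0.1270 0.3540 0.1551 0.0934 -0.1065 -1.0279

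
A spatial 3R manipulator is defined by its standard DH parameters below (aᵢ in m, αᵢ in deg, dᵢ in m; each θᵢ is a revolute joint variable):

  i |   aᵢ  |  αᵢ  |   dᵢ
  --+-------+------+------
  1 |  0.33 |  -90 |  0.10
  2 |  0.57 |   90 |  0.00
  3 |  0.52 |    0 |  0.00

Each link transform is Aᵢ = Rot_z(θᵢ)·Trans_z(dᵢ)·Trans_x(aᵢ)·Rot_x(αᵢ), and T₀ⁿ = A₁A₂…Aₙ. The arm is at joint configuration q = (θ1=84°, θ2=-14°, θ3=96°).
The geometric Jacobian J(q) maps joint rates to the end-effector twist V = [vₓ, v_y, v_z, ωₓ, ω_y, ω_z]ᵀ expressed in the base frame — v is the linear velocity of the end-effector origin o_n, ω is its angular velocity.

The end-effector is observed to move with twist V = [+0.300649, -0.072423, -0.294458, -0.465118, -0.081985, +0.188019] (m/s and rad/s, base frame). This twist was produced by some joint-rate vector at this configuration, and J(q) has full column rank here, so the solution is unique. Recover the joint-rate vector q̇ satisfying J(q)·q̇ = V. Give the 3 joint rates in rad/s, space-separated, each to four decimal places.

-0.3340 0.4540 0.5380

o_n = [-0.4275, 0.8798, 0.2247]
J₁: ẑ×o_n = [-0.8798, -0.4275, 0.0000], ω = ẑ
J2: z=[-0.9945, 0.1045, 0.0000] o=[0.0345, 0.3282, 0.1000] → [0.0130, 0.1241, -0.5003, -0.9945, 0.1045, 0.0000]
J3: z=[-0.0253, -0.2406, 0.9703] o=[0.0923, 0.8782, 0.2379] → [0.0016, -0.5047, -0.1251, -0.0253, -0.2406, 0.9703]
q̇ = J⁺·V = [-0.3340, 0.4540, 0.5380]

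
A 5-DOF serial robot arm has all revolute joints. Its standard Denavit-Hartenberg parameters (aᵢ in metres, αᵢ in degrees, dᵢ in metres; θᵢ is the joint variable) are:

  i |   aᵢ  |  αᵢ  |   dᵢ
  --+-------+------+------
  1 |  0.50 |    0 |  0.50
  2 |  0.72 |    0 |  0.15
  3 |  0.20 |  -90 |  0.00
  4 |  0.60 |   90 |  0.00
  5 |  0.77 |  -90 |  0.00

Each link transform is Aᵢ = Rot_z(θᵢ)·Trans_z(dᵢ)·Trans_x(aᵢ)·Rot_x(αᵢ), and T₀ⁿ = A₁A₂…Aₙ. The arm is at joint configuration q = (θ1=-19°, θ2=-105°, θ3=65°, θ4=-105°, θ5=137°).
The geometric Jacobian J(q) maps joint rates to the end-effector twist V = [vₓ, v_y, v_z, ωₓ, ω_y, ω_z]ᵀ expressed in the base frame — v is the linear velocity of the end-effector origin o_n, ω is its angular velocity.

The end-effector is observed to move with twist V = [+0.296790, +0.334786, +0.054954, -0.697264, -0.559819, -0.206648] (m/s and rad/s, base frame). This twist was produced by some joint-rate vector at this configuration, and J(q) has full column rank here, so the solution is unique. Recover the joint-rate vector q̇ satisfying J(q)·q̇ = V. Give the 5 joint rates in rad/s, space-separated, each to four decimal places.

o_n = [0.6184, -0.6525, 0.6856]
J₁: ẑ×o_n = [0.6525, 0.6184, -0.0000], ω = ẑ
J2: z=[0.0000, 0.0000, 1.0000] o=[0.4728, -0.1628, 0.5000] → [0.4897, 0.1456, -0.0000, 0.0000, 0.0000, 1.0000]
J3: z=[0.0000, 0.0000, 1.0000] o=[0.0701, -0.7597, 0.6500] → [-0.1072, 0.5482, 0.0000, 0.0000, 0.0000, 1.0000]
J4: z=[0.8572, 0.5150, 0.0000] o=[0.1731, -0.9311, 0.6500] → [0.0183, -0.0305, 0.0095, 0.8572, 0.5150, 0.0000]
J5: z=[-0.4975, 0.8280, -0.2588] o=[0.0932, -0.7980, 1.2296] → [-0.4127, -0.4065, -0.5072, -0.4975, 0.8280, -0.2588]
q̇ = J⁺·V = [0.9390, -0.8000, -0.3780, -0.8860, -0.1250]

0.9390 -0.8000 -0.3780 -0.8860 -0.1250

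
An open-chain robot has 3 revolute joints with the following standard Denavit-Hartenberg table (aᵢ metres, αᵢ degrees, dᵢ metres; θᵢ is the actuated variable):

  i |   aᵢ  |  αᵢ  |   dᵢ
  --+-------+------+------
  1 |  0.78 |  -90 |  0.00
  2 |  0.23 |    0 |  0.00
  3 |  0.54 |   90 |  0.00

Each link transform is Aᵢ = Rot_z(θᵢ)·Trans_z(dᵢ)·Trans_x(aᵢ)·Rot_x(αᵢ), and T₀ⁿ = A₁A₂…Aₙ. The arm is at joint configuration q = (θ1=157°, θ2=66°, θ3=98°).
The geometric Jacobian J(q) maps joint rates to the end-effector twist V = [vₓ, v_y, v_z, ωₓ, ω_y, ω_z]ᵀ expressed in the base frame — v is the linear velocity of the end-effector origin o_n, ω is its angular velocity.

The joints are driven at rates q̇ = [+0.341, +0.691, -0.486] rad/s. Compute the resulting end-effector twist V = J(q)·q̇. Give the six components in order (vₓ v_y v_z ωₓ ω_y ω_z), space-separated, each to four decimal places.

0.1145 -0.1799 0.0418 -0.0801 -0.1887 0.3410

o_n = [-0.3263, 0.1385, -0.3590]
J₁: ẑ×o_n = [-0.1385, -0.3263, 0.0000], ω = ẑ
J2: z=[-0.3907, -0.9205, 0.0000] o=[-0.7180, 0.3048, 0.0000] → [0.3304, -0.1403, 0.4255, -0.3907, -0.9205, 0.0000]
J3: z=[-0.3907, -0.9205, 0.0000] o=[-0.8041, 0.3413, -0.2101] → [0.1370, -0.0582, 0.5191, -0.3907, -0.9205, 0.0000]
V = J·q̇ = [0.1145, -0.1799, 0.0418, -0.0801, -0.1887, 0.3410]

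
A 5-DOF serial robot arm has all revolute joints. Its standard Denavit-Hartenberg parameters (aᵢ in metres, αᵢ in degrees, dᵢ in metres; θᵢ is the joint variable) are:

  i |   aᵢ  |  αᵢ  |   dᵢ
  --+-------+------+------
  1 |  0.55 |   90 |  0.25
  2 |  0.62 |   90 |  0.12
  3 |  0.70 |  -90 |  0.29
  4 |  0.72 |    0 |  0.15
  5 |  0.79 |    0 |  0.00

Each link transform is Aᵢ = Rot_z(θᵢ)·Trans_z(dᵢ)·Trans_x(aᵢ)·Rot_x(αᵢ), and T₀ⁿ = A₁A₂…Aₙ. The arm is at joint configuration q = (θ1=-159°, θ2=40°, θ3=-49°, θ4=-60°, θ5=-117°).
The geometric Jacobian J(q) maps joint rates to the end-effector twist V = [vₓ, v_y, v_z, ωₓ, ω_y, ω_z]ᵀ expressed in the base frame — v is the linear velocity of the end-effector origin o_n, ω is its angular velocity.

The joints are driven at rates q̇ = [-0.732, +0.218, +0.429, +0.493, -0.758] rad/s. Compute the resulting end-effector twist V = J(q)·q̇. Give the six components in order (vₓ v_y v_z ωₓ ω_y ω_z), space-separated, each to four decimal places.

-0.4129 1.1953 0.7364 -0.1302 -0.0027 -1.1892

o_n = [-1.7430, -0.6543, 0.1041]
J₁: ẑ×o_n = [0.6543, -1.7430, 0.0000], ω = ẑ
J2: z=[-0.3584, 0.9336, 0.0000] o=[-0.5135, -0.1971, 0.2500] → [-0.1362, -0.0523, 1.3117, -0.3584, 0.9336, 0.0000]
J3: z=[-0.6001, -0.2304, -0.7660] o=[-0.9999, -0.2553, 0.6485] → [-0.1802, 0.2426, 0.0683, -0.6001, -0.2304, -0.7660]
J4: z=[-0.7749, 0.4053, 0.4851] o=[-1.3130, -0.9414, 0.7216] → [-0.3895, -0.6870, -0.0482, -0.7749, 0.4053, 0.4851]
J5: z=[-0.7749, 0.4053, 0.4851] o=[-1.8750, -1.3427, 0.4685] → [-0.4816, -0.2183, -0.5869, -0.7749, 0.4053, 0.4851]
V = J·q̇ = [-0.4129, 1.1953, 0.7364, -0.1302, -0.0027, -1.1892]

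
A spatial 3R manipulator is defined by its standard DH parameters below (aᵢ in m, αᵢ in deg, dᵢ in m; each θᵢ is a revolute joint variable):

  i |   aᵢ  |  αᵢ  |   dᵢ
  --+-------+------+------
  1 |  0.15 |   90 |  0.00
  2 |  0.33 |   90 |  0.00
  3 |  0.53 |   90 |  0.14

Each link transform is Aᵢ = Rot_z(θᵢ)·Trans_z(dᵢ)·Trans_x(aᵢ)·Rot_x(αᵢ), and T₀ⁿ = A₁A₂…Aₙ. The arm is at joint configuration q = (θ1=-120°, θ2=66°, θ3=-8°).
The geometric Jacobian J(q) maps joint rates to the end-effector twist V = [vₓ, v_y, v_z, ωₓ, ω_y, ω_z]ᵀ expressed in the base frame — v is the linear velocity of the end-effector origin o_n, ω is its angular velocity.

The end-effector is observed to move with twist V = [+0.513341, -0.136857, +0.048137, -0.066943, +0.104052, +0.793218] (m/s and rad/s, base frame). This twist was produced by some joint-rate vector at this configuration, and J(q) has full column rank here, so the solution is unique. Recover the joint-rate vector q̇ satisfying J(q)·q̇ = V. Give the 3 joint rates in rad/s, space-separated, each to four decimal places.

0.7680 0.1100 -0.0620

o_n = [-0.2489, -0.5787, 0.7240]
J₁: ẑ×o_n = [0.5787, -0.2489, 0.0000], ω = ẑ
J2: z=[-0.8660, 0.5000, 0.0000] o=[-0.0750, -0.1299, 0.0000] → [0.3620, 0.6270, 0.4756, -0.8660, 0.5000, 0.0000]
J3: z=[-0.4568, -0.7912, -0.4067] o=[-0.1421, -0.2461, 0.3015] → [-0.4695, 0.2364, 0.0674, -0.4568, -0.7912, -0.4067]
q̇ = J⁺·V = [0.7680, 0.1100, -0.0620]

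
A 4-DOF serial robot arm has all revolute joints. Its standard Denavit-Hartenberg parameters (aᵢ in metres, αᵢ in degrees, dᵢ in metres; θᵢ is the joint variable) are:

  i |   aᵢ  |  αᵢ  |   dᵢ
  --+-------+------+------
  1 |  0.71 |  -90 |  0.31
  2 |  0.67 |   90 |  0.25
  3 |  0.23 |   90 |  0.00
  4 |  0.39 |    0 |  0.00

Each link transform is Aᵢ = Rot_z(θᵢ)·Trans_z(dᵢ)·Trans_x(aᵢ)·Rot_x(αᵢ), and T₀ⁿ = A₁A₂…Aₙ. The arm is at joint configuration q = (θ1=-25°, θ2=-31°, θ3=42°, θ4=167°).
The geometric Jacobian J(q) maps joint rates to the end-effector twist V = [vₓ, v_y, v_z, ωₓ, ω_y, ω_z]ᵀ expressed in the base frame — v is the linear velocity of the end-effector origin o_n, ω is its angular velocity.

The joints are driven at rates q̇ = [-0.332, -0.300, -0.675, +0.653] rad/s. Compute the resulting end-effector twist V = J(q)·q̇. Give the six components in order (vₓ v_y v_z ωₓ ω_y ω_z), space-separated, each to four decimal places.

-0.1684 -0.2997 -0.1395 0.3226 -1.0169 -0.6855

o_n = [1.0997, -0.3477, 0.6729]
J₁: ẑ×o_n = [0.3477, 1.0997, -0.0000], ω = ẑ
J2: z=[0.4226, 0.9063, 0.0000] o=[0.6435, -0.3001, 0.3100] → [0.3289, -0.1534, -0.4336, 0.4226, 0.9063, 0.0000]
J3: z=[-0.4668, 0.2177, 0.8572] o=[1.2696, -0.3162, 0.6551] → [0.0309, -0.1374, 0.0517, -0.4668, 0.2177, 0.8572]
J4: z=[0.2058, -0.9159, 0.3446] o=[1.4675, -0.2386, 0.7431] → [0.1019, -0.1123, -0.3593, 0.2058, -0.9159, 0.3446]
V = J·q̇ = [-0.1684, -0.2997, -0.1395, 0.3226, -1.0169, -0.6855]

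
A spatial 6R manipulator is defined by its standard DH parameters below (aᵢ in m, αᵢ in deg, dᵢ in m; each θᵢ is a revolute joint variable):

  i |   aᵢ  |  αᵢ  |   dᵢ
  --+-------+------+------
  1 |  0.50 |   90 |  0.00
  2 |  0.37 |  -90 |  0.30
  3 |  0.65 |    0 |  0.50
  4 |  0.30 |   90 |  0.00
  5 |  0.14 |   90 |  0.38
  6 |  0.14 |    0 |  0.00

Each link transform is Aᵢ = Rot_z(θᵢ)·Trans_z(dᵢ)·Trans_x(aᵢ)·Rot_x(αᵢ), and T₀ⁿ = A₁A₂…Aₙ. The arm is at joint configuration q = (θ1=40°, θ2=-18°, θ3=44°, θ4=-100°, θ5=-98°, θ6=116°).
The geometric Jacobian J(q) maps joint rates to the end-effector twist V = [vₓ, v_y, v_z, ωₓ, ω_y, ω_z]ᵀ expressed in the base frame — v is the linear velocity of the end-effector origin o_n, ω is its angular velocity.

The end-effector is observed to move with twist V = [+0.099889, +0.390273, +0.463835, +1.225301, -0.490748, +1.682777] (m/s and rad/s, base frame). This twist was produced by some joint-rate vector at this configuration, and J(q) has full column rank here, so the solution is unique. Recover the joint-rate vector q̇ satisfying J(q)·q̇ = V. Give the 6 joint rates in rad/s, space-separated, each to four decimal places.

0.2540 0.9430 0.7470 0.8420 -0.0020 -0.2700

o_n = [1.1439, 0.4755, 0.2223]
J₁: ẑ×o_n = [-0.4755, 1.1439, 0.0000], ω = ẑ
J2: z=[0.6428, -0.7660, 0.0000] o=[0.3830, 0.3214, 0.0000] → [-0.1703, -0.1429, 0.6819, 0.6428, -0.7660, 0.0000]
J3: z=[0.2367, 0.1986, 0.9511] o=[0.8454, 0.3178, -0.1143] → [-0.0832, 0.2041, -0.0219, 0.2367, 0.1986, 0.9511]
J4: z=[0.2367, 0.1986, 0.9511] o=[1.0142, 1.0488, 0.2167] → [0.5463, 0.1220, -0.1615, 0.2367, 0.1986, 0.9511]
J5: z=[-0.2446, -0.9352, 0.2562] o=[1.2963, 0.9608, 0.1649] → [0.0706, -0.0250, -0.0239, -0.2446, -0.9352, 0.2562]
J6: z=[-0.8982, 0.3180, 0.3035] o=[1.1522, 0.5837, 0.1337] → [0.0610, 0.0770, 0.0998, -0.8982, 0.3180, 0.3035]
q̇ = J⁺·V = [0.2540, 0.9430, 0.7470, 0.8420, -0.0020, -0.2700]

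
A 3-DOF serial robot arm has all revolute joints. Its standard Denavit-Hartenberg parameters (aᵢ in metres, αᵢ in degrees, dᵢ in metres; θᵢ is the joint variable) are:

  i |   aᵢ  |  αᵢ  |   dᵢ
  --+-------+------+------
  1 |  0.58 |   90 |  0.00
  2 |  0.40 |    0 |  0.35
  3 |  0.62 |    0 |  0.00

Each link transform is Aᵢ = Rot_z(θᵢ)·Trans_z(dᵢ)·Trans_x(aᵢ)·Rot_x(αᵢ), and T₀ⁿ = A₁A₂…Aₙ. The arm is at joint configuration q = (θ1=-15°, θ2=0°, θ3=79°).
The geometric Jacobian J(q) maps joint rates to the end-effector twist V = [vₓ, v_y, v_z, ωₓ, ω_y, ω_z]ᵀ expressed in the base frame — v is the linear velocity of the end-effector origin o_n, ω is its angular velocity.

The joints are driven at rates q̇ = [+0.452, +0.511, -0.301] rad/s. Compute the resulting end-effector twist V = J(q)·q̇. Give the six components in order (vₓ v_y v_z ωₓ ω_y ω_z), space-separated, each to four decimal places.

o_n = [0.9703, -0.6223, 0.6086]
J₁: ẑ×o_n = [0.6223, 0.9703, -0.0000], ω = ẑ
J2: z=[-0.2588, -0.9659, 0.0000] o=[0.5602, -0.1501, 0.0000] → [-0.5879, 0.1575, 0.5183, -0.2588, -0.9659, 0.0000]
J3: z=[-0.2588, -0.9659, 0.0000] o=[0.8560, -0.5917, 0.0000] → [-0.5879, 0.1575, 0.1183, -0.2588, -0.9659, 0.0000]
V = J·q̇ = [0.1578, 0.4717, 0.2292, -0.0544, -0.2028, 0.4520]

0.1578 0.4717 0.2292 -0.0544 -0.2028 0.4520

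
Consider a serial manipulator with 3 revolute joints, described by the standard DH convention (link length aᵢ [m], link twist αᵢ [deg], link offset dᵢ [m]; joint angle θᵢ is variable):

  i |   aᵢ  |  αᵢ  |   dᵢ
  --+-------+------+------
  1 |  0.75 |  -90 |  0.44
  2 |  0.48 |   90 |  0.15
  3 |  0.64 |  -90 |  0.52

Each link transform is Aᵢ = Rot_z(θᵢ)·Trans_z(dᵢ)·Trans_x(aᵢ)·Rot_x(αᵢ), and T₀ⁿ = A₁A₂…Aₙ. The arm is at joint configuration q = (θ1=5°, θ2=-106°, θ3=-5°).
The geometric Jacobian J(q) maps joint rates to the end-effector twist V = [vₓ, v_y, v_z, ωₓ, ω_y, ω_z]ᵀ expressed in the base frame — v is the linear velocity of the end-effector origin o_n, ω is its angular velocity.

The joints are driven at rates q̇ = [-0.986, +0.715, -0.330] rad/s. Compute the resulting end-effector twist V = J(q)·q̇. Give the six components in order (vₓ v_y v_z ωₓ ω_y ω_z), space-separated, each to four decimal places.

o_n = [-0.0659, 0.0888, 1.3709]
J₁: ẑ×o_n = [-0.0888, -0.0659, 0.0000], ω = ẑ
J2: z=[-0.0872, 0.9962, 0.0000] o=[0.7471, 0.0654, 0.4400] → [0.9274, 0.0811, 0.8079, -0.0872, 0.9962, 0.0000]
J3: z=[-0.9576, -0.0838, -0.2756] o=[0.6023, 0.2033, 0.9014] → [-0.0709, 0.6338, 0.0536, -0.9576, -0.0838, -0.2756]
V = J·q̇ = [0.7741, -0.0862, 0.5600, 0.2537, 0.7399, -0.8950]

0.7741 -0.0862 0.5600 0.2537 0.7399 -0.8950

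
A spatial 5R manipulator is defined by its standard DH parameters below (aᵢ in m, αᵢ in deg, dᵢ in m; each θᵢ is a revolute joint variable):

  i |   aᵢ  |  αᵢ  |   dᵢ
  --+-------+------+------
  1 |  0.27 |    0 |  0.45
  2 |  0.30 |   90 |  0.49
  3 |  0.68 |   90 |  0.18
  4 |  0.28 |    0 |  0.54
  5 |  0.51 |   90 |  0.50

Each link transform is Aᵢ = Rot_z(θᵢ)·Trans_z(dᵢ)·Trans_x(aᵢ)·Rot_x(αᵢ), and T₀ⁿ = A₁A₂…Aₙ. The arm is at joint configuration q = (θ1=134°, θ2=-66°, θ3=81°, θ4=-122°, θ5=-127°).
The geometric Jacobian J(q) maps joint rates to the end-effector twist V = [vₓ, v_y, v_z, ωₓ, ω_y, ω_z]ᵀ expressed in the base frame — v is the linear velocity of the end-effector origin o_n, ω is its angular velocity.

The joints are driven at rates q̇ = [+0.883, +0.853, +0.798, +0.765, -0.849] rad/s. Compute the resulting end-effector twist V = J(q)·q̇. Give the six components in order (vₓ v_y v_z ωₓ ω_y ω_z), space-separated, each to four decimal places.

o_n = [0.7182, 1.3185, 1.1219]
J₁: ẑ×o_n = [-1.3185, 0.7182, 0.0000], ω = ẑ
J2: z=[0.0000, 0.0000, 1.0000] o=[-0.1876, 0.1942, 0.4500] → [-1.1243, 0.9058, 0.0000, 0.0000, 0.0000, 1.0000]
J3: z=[0.9272, -0.3746, 0.0000] o=[-0.0752, 0.4724, 0.9400] → [-0.0681, -0.1686, 1.0818, 0.9272, -0.3746, 0.0000]
J4: z=[0.3700, 0.9158, -0.1564] o=[0.1316, 0.5036, 1.6116] → [-0.3210, 0.0894, -0.2357, 0.3700, 0.9158, -0.1564]
J5: z=[0.3700, 0.9158, -0.1564] o=[0.1025, 1.0655, 1.3806] → [-0.1974, -0.0006, -0.4703, 0.3700, 0.9158, -0.1564]
V = J·q̇ = [-2.2557, 1.3412, 1.0822, 0.7088, -0.3759, 1.7491]

-2.2557 1.3412 1.0822 0.7088 -0.3759 1.7491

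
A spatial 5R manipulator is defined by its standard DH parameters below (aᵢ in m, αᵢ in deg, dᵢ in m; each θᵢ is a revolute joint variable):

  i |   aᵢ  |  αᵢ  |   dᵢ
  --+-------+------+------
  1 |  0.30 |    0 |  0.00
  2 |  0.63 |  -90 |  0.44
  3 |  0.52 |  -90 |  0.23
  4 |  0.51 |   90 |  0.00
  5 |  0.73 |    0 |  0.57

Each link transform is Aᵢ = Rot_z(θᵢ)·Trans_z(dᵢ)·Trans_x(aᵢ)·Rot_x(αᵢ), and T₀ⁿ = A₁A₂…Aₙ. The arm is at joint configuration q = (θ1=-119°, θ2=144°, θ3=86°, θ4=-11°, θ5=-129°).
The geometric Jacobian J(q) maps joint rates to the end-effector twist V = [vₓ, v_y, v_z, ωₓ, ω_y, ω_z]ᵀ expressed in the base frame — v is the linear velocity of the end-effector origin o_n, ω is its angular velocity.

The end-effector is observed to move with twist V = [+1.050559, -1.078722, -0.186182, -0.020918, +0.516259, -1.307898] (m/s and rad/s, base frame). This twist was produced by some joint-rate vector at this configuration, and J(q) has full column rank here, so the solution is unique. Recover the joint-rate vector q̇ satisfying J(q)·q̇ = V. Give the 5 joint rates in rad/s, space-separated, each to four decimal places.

o_n = [0.6298, 0.9809, 0.0198]
J₁: ẑ×o_n = [-0.9809, 0.6298, 0.0000], ω = ẑ
J2: z=[0.0000, 0.0000, 1.0000] o=[-0.1454, -0.2624, 0.0000] → [-1.2433, 0.7753, 0.0000, 0.0000, 0.0000, 1.0000]
J3: z=[-0.4226, 0.9063, 0.0000] o=[0.4255, 0.0039, 0.4400] → [-0.3808, -0.1776, -0.5981, -0.4226, 0.9063, 0.0000]
J4: z=[-0.9041, -0.4216, -0.0698] o=[0.3612, 0.2276, -0.0787] → [0.0110, 0.0703, -0.5678, -0.9041, -0.4216, -0.0698]
J5: z=[-0.4269, 0.8840, 0.1903] o=[0.3517, 0.3306, -0.5781] → [0.4048, 0.3082, -0.5235, -0.4269, 0.8840, 0.1903]
q̇ = J⁺·V = [-0.7730, -0.5100, 0.6760, -0.1970, -0.2030]

-0.7730 -0.5100 0.6760 -0.1970 -0.2030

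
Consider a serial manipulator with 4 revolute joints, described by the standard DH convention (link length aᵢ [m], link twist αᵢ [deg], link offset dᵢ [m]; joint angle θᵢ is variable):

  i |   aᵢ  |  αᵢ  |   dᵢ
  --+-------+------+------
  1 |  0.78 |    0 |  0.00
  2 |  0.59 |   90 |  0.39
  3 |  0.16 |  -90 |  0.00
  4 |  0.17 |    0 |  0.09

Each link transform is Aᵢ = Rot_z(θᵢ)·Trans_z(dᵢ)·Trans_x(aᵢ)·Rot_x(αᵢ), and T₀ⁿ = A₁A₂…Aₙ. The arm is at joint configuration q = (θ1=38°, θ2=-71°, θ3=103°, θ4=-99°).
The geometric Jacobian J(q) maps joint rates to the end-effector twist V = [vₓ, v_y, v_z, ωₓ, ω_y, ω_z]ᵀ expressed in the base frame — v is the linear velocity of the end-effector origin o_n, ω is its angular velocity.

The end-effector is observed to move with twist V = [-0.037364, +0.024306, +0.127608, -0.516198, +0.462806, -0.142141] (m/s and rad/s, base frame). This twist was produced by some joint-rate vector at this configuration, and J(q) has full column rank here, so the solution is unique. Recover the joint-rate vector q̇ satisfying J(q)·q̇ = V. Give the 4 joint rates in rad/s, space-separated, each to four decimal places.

0.0440 -0.0280 -0.1070 0.7030

o_n = [0.9193, 0.0822, 0.4997]
J₁: ẑ×o_n = [-0.0822, 0.9193, 0.0000], ω = ẑ
J2: z=[0.0000, 0.0000, 1.0000] o=[0.6146, 0.4802, 0.0000] → [0.3980, 0.3047, -0.0000, 0.0000, 0.0000, 1.0000]
J3: z=[-0.5446, -0.8387, 0.0000] o=[1.1095, 0.1589, 0.3900] → [-0.0920, 0.0598, -0.1177, -0.5446, -0.8387, 0.0000]
J4: z=[-0.8172, 0.5307, -0.2250] o=[1.0793, 0.1785, 0.5459] → [-0.0462, -0.0017, 0.1636, -0.8172, 0.5307, -0.2250]
q̇ = J⁺·V = [0.0440, -0.0280, -0.1070, 0.7030]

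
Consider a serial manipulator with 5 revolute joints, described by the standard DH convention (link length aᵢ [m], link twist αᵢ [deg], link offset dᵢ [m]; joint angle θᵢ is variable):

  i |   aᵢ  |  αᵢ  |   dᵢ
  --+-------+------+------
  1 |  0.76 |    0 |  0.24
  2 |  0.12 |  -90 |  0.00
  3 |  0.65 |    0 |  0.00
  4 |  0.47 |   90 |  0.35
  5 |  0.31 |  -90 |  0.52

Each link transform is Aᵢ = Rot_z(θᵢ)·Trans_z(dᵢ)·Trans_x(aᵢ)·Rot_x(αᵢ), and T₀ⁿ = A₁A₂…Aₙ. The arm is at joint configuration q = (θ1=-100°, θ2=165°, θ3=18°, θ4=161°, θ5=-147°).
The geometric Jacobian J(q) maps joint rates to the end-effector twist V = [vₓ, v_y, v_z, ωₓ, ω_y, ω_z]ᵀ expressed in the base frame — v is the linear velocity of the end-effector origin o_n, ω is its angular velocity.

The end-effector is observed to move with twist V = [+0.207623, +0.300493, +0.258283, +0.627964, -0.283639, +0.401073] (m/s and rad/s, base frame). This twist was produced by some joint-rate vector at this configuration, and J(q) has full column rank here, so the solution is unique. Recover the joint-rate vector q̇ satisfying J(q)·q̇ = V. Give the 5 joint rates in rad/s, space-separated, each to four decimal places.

0.5570 0.3210 -0.6440 -0.0450 0.4770

o_n = [-0.0691, -0.1849, -0.4844]
J₁: ẑ×o_n = [0.1849, -0.0691, 0.0000], ω = ẑ
J2: z=[0.0000, 0.0000, 1.0000] o=[-0.1320, -0.7485, 0.2400] → [-0.5635, 0.0629, 0.0000, 0.0000, 0.0000, 1.0000]
J3: z=[-0.9063, 0.4226, 0.0000] o=[-0.0813, -0.6397, 0.2400] → [-0.3062, -0.6566, -0.4173, -0.9063, 0.4226, 0.0000]
J4: z=[-0.9063, 0.4226, 0.0000] o=[0.1800, -0.0794, 0.0391] → [-0.2213, -0.4745, 0.2009, -0.9063, 0.4226, 0.0000]
J5: z=[0.0074, 0.0158, -0.9998] o=[-0.3358, -0.3574, 0.0309] → [0.1643, -0.2629, -0.0029, 0.0074, 0.0158, -0.9998]
q̇ = J⁺·V = [0.5570, 0.3210, -0.6440, -0.0450, 0.4770]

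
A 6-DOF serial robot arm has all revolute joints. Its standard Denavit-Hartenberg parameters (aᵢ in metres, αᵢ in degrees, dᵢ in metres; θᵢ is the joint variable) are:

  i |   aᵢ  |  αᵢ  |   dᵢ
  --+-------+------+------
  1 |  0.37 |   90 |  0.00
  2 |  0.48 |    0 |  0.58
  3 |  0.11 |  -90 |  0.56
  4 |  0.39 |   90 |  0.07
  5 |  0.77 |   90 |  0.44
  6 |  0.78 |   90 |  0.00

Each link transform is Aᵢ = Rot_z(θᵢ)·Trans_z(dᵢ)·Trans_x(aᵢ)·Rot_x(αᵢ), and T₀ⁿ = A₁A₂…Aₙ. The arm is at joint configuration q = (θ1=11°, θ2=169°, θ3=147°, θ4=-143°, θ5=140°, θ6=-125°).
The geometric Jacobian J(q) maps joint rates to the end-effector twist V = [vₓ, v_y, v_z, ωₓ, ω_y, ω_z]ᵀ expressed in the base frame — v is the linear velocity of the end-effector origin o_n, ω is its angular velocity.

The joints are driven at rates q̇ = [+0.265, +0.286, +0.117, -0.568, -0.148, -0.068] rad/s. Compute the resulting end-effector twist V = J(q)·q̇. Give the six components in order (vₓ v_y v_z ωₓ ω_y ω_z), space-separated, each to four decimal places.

0.1405 0.0567 0.1275 -0.2409 -0.5510 -0.2672

o_n = [0.4357, -1.3261, 0.2108]
J₁: ẑ×o_n = [1.3261, 0.4357, -0.0000], ω = ẑ
J2: z=[0.1908, -0.9816, 0.0000] o=[0.3632, 0.0706, 0.0000] → [-0.2069, -0.0402, -0.1953, 0.1908, -0.9816, 0.0000]
J3: z=[0.1908, -0.9816, 0.0000] o=[0.0113, -0.5887, 0.0916] → [-0.1170, -0.0227, 0.2759, 0.1908, -0.9816, 0.0000]
J4: z=[0.6819, 0.1325, 0.7193] o=[0.1959, -1.1233, 0.0152] → [0.1718, 0.0391, -0.1701, 0.6819, 0.1325, 0.7193]
J5: z=[-0.5773, 0.7014, 0.4181] o=[0.0685, -1.3871, 0.2819] → [-0.0754, 0.1125, -0.2928, -0.5773, 0.7014, 0.4181]
J6: z=[0.2337, -0.3487, 0.9077] o=[0.4168, -0.5998, 0.4946] → [0.7582, 0.0835, -0.1631, 0.2337, -0.3487, 0.9077]
V = J·q̇ = [0.1405, 0.0567, 0.1275, -0.2409, -0.5510, -0.2672]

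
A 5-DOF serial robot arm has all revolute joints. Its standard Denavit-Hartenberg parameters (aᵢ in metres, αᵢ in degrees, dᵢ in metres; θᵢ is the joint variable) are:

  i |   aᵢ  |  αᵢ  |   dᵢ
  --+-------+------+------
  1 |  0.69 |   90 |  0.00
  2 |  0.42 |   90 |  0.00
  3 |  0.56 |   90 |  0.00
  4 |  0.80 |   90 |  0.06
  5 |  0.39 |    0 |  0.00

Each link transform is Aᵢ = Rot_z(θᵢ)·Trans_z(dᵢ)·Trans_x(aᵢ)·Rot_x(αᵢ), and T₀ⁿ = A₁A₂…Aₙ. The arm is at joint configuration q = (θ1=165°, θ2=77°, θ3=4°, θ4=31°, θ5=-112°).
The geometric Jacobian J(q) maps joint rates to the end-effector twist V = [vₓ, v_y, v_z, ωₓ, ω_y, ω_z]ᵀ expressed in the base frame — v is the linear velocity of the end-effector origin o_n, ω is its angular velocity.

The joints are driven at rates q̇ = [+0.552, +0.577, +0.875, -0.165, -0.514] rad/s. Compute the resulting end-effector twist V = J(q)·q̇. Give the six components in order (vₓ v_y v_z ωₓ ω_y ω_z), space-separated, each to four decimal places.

o_n = [-1.2149, 0.7179, 1.4021]
J₁: ẑ×o_n = [-0.7179, -1.2149, 0.0000], ω = ẑ
J2: z=[0.2588, 0.9659, 0.0000] o=[-0.6665, 0.1786, 0.0000] → [1.3543, -0.3629, 0.6693, 0.2588, 0.9659, 0.0000]
J3: z=[-0.9412, 0.2522, -0.2250] o=[-0.7577, 0.2030, 0.4092] → [0.3662, 1.0373, -0.3693, -0.9412, 0.2522, -0.2250]
J4: z=[-0.2733, -0.9595, 0.0680] o=[-0.8690, 0.2733, 0.9536] → [-0.4606, 0.0991, -0.4534, -0.2733, -0.9595, 0.0680]
J5: z=[0.7044, -0.1515, 0.6934] o=[-1.4095, 0.4057, 1.5315] → [-0.1969, 0.2260, 0.2494, 0.7044, -0.1515, 0.6934]
V = J·q̇ = [0.8828, -0.1049, 0.0097, -0.9911, 1.0142, -0.0125]

0.8828 -0.1049 0.0097 -0.9911 1.0142 -0.0125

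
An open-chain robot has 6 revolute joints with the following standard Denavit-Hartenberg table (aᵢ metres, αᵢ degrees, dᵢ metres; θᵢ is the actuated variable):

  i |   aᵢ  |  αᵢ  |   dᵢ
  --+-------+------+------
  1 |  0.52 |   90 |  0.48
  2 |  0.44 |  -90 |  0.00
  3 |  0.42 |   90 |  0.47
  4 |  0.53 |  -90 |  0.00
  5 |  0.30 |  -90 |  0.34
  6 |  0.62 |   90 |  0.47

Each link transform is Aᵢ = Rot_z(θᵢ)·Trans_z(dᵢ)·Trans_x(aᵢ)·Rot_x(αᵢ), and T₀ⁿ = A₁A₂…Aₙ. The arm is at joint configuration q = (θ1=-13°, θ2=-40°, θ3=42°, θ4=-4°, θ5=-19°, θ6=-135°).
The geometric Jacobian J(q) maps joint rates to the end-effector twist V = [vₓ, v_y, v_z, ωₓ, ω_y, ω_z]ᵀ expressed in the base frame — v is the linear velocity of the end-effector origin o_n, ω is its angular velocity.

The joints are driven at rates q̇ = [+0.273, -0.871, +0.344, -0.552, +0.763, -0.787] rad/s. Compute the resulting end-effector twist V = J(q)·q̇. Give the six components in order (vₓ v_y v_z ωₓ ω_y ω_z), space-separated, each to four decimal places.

-0.7450 0.7587 -1.3038 0.8204 0.4190 1.1473

o_n = [2.1520, 0.5805, 0.8434]
J₁: ẑ×o_n = [-0.5805, 2.1520, 0.0000], ω = ẑ
J2: z=[-0.2250, -0.9744, 0.0000] o=[0.5067, -0.1170, 0.4800] → [-0.3541, 0.0817, 1.4462, -0.2250, -0.9744, 0.0000]
J3: z=[0.6263, -0.1446, 0.7660] o=[0.8351, -0.1928, 0.1972] → [-0.6858, 0.6040, 0.6747, 0.6263, -0.1446, 0.7660]
J4: z=[0.3323, -0.8394, -0.4301] o=[1.4256, -0.0407, 0.3566] → [-0.1415, -0.4741, 0.8161, 0.3323, -0.8394, -0.4301]
J5: z=[0.6740, -0.1077, 0.7309] o=[1.7753, 0.2416, 0.0757] → [-0.3303, -0.2422, 0.2689, 0.6740, -0.1077, 0.7309]
J6: z=[-0.0994, 0.9671, 0.2341] o=[2.2241, 0.2741, 0.1319] → [0.6164, 0.0538, 0.0393, -0.0994, 0.9671, 0.2341]
V = J·q̇ = [-0.7450, 0.7587, -1.3038, 0.8204, 0.4190, 1.1473]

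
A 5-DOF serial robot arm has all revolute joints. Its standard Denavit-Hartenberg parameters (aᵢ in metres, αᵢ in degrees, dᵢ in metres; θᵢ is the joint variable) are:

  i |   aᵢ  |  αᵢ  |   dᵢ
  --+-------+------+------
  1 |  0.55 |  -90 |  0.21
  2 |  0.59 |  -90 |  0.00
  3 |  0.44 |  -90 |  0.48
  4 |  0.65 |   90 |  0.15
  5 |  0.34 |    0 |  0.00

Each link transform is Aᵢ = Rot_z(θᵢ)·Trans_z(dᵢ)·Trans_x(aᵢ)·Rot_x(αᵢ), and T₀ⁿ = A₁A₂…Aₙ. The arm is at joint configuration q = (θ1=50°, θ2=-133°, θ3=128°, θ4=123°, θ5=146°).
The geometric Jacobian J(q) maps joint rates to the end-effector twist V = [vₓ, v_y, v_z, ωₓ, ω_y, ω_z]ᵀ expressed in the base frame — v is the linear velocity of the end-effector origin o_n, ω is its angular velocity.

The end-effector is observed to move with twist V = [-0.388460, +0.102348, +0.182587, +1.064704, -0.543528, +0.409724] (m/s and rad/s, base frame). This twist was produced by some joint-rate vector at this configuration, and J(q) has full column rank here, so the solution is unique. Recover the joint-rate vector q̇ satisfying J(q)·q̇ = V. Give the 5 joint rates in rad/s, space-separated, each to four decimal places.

o_n = [0.3417, 0.4394, 0.4544]
J₁: ẑ×o_n = [-0.4394, 0.3417, 0.0000], ω = ẑ
J2: z=[-0.7660, 0.6428, 0.0000] o=[0.3535, 0.4213, 0.2100] → [0.1571, 0.1873, -0.0062, -0.7660, 0.6428, 0.0000]
J3: z=[0.4701, 0.5602, 0.6820] o=[0.0949, 0.1131, 0.6415] → [-0.3273, 0.2563, 0.0151, 0.4701, 0.5602, 0.6820]
J4: z=[-0.1262, 0.8074, -0.5763] o=[0.7049, 0.3007, 0.7707] → [-0.1754, 0.1694, 0.2758, -0.1262, 0.8074, -0.5763]
J5: z=[0.4766, -0.4602, -0.7491] o=[0.1205, 0.1818, 0.4719] → [0.2010, -0.1574, 0.2246, 0.4766, -0.4602, -0.7491]
q̇ = J⁺·V = [0.6990, -0.6440, 0.4230, -0.0100, 0.7790]

0.6990 -0.6440 0.4230 -0.0100 0.7790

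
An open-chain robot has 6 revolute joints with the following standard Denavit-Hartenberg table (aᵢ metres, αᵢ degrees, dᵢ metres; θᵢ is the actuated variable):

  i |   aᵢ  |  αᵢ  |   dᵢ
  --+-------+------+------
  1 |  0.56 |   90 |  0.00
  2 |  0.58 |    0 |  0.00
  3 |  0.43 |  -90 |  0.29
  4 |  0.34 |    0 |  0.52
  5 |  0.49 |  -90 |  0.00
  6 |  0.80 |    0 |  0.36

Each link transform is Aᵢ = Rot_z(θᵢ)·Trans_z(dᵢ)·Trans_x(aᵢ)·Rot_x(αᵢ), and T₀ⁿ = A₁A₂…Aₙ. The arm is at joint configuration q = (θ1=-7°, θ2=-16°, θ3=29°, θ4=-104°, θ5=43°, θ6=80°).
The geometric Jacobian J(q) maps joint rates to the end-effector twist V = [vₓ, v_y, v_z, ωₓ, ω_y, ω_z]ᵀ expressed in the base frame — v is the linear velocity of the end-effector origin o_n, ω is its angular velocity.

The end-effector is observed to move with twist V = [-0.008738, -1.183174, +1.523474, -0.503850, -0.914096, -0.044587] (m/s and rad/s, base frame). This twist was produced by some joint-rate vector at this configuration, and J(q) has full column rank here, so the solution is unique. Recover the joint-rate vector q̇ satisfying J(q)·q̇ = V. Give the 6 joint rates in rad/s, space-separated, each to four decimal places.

o_n = [1.9834, -1.2464, -0.2032]
J₁: ẑ×o_n = [1.2464, 1.9834, -0.0000], ω = ẑ
J2: z=[-0.1219, -0.9925, 0.0000] o=[0.5558, -0.0682, 0.0000] → [0.2017, -0.0248, 1.5605, -0.1219, -0.9925, 0.0000]
J3: z=[-0.1219, -0.9925, 0.0000] o=[1.1092, -0.1362, -0.1599] → [0.0430, -0.0053, 1.0030, -0.1219, -0.9925, 0.0000]
J4: z=[-0.2233, 0.0274, 0.9744] o=[1.4897, -0.4751, -0.0631] → [0.7477, 0.4497, 0.1587, -0.2233, 0.0274, 0.9744]
J5: z=[-0.2233, 0.0274, 0.9744] o=[1.2539, -0.7785, 0.4250] → [0.4387, 0.5706, 0.0845, -0.2233, 0.0274, 0.9744]
J6: z=[0.9049, 0.3773, 0.1967] o=[1.4314, -1.2321, 0.4785] → [-0.2544, 0.7255, -0.2213, 0.9049, 0.3773, 0.1967]
q̇ = J⁺·V = [-0.6240, 0.9280, -0.0970, 0.7370, -0.0850, -0.2840]

-0.6240 0.9280 -0.0970 0.7370 -0.0850 -0.2840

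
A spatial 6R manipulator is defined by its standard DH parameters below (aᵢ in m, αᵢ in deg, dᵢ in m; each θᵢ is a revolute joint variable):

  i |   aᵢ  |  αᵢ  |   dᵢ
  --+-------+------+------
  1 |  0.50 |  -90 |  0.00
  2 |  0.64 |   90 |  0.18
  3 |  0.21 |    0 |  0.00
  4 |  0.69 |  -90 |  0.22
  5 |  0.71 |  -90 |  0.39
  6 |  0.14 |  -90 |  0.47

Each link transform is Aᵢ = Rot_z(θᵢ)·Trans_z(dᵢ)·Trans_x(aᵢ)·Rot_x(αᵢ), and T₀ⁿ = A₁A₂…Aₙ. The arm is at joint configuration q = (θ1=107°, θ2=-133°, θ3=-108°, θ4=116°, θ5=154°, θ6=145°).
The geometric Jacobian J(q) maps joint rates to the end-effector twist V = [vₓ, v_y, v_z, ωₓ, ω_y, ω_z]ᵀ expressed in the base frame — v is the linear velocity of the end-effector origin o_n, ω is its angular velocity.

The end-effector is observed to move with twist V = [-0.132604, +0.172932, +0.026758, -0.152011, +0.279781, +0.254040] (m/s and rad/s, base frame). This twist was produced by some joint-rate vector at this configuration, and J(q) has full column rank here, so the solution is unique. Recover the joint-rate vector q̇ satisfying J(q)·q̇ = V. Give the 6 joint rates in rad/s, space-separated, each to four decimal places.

-0.2150 0.1210 -0.9380 0.6380 -0.0750 -0.2760

o_n = [-0.2363, -0.1844, 0.0919]
J₁: ẑ×o_n = [0.1844, -0.2363, 0.0000], ω = ẑ
J2: z=[-0.9563, -0.2924, 0.0000] o=[-0.1462, 0.4782, 0.0000] → [-0.0269, 0.0879, 0.6073, -0.9563, -0.2924, 0.0000]
J3: z=[0.2138, -0.6994, -0.6820] o=[-0.1907, 0.0081, 0.4681] → [0.1318, 0.1115, -0.0730, 0.2138, -0.6994, -0.6820]
J4: z=[0.2138, -0.6994, -0.6820] o=[-0.0127, 0.1088, 0.4206] → [0.0299, 0.2228, -0.2191, 0.2138, -0.6994, -0.6820]
J5: z=[-0.9747, -0.1988, -0.1018] o=[0.0788, -0.5187, 0.7703] → [0.1689, -0.6292, -0.3885, -0.9747, -0.1988, -0.1018]
J6: z=[0.1640, -0.3277, -0.9305] o=[-0.4090, 0.0595, 0.4807] → [-0.0996, -0.0970, 0.0166, 0.1640, -0.3277, -0.9305]
q̇ = J⁺·V = [-0.2150, 0.1210, -0.9380, 0.6380, -0.0750, -0.2760]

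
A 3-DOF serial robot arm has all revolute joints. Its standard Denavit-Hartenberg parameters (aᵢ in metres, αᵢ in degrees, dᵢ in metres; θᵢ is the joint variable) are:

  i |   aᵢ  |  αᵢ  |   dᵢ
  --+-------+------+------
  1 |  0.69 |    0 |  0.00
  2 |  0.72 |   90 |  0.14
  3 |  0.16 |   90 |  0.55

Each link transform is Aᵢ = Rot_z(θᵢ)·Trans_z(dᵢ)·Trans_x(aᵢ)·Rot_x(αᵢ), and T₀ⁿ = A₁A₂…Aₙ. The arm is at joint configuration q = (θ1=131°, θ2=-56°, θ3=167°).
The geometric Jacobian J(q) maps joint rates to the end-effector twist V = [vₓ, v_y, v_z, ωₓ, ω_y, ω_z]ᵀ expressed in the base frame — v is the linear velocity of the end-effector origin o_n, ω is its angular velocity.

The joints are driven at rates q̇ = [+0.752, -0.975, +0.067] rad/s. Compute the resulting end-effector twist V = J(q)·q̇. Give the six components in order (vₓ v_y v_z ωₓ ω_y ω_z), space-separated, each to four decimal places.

-0.3025 -0.4938 -0.0104 0.0647 -0.0173 -0.2230

o_n = [0.2246, 0.9233, 0.1760]
J₁: ẑ×o_n = [-0.9233, 0.2246, 0.0000], ω = ẑ
J2: z=[0.0000, 0.0000, 1.0000] o=[-0.4527, 0.5207, 0.0000] → [-0.4025, 0.6773, 0.0000, 0.0000, 0.0000, 1.0000]
J3: z=[0.9659, -0.2588, 0.0000] o=[-0.2663, 1.2162, 0.1400] → [-0.0093, -0.0348, -0.1559, 0.9659, -0.2588, 0.0000]
V = J·q̇ = [-0.3025, -0.4938, -0.0104, 0.0647, -0.0173, -0.2230]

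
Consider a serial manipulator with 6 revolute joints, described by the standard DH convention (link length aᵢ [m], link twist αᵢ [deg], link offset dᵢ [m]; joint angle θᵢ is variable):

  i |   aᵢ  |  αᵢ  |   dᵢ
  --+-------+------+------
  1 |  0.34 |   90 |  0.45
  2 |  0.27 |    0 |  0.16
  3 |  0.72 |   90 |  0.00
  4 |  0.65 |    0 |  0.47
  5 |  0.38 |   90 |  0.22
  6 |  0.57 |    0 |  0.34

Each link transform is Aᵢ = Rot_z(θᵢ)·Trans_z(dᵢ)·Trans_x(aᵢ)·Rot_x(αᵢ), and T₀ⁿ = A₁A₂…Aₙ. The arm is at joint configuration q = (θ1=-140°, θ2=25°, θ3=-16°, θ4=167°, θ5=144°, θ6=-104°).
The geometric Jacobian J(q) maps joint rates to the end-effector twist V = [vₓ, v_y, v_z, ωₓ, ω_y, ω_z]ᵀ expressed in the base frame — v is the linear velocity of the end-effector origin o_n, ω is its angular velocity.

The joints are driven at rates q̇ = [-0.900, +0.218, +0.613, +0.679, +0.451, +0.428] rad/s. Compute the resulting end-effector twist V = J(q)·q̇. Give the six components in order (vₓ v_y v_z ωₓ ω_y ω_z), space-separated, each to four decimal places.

o_n = [-0.3919, -0.4588, 0.4271]
J₁: ẑ×o_n = [0.4588, -0.3919, 0.0000], ω = ẑ
J2: z=[-0.6428, 0.7660, 0.0000] o=[-0.2605, -0.2185, 0.4500] → [-0.0175, -0.0147, 0.2552, -0.6428, 0.7660, 0.0000]
J3: z=[-0.6428, 0.7660, 0.0000] o=[-0.5508, -0.2533, 0.5641] → [-0.1049, -0.0881, 0.0105, -0.6428, 0.7660, 0.0000]
J4: z=[-0.1198, -0.1006, -0.9877] o=[-1.0955, -0.7104, 0.6767] → [0.2736, -0.7248, 0.0406, -0.1198, -0.1006, -0.9877]
J5: z=[-0.1198, -0.1006, -0.9877] o=[-0.7666, -0.2435, 0.1134] → [-0.2442, -0.3325, 0.0635, -0.1198, -0.1006, -0.9877]
J6: z=[0.9927, -0.0234, -0.1181] o=[-0.7973, -0.6436, -0.0648] → [0.0103, -0.5362, 0.1930, 0.9927, -0.0234, -0.1181]
V = J·q̇ = [-0.4011, -0.5761, 0.2008, -0.2447, 0.5129, -2.0666]

-0.4011 -0.5761 0.2008 -0.2447 0.5129 -2.0666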